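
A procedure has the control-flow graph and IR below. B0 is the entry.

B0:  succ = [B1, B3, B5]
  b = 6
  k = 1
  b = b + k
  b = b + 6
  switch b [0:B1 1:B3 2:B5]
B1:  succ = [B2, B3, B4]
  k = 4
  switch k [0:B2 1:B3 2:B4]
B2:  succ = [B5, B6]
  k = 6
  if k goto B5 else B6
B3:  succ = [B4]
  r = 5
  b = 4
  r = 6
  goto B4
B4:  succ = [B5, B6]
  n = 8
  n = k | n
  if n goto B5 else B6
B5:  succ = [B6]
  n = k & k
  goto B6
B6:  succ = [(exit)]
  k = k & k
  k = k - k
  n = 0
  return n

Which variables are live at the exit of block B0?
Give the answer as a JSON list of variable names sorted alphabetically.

Answer: ["k"]

Derivation:
def/use:
  B0 def {b,k} use ∅
  B1 def {k} use ∅
  B2 def {k} use ∅
  B3 def {b,r} use ∅
  B4 def {n} use {k}
  B5 def {n} use {k}
  B6 def {k,n} use {k}

Liveness:
  B0: in=∅ out={k}
  B1: in=∅ out={k}
  B2: in=∅ out={k}
  B3: in={k} out={k}
  B4: in={k} out={k}
  B5: in={k} out={k}
  B6: in={k} out=∅

live-out(B0) = ["k"]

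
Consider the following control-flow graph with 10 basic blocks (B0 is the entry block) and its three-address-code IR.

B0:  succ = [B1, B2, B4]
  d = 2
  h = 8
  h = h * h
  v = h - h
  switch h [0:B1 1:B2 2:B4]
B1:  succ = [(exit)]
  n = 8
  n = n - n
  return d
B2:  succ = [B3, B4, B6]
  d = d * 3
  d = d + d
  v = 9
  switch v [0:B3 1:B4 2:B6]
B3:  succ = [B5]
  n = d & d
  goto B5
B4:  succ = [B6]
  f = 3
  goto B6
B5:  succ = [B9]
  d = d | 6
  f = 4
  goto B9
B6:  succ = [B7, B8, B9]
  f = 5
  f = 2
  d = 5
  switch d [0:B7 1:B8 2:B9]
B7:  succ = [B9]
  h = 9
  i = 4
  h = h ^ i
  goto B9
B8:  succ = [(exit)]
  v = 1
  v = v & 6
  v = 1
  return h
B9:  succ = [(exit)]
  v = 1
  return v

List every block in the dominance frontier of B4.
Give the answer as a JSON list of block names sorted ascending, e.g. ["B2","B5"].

Answer: ["B6"]

Derivation:
idom tree: B1←B0 B2←B0 B3←B2 B4←B0 B5←B3 B6←B0 B7←B6 B8←B6 B9←B0
Dom at joins:
  B4: preds {B0,B2}: {B0} ∩ {B0,B2} = {B0}; idom=B0
  B6: preds {B2,B4}: {B0,B2} ∩ {B0,B4} = {B0}; idom=B0
  B9: preds {B5,B6,B7}: {B0,B2,B3,B5} ∩ {B0,B6} ∩ {B0,B6,B7} = {B0}; idom=B0

DF derivation:
  B4←B0: walk · to B0
  B4←B2: walk B2 to B0
  B6←B2: walk B2 to B0
  B6←B4: walk B4 to B0
  B9←B5: walk B5→B3→B2 to B0
  B9←B6: walk B6 to B0
  B9←B7: walk B7→B6 to B0
  B0 → ∅
  B1 → ∅
  B2 → {B4,B6,B9}
  B3 → {B9}
  B4 → {B6}
  B5 → {B9}
  B6 → {B9}
  B7 → {B9}
  B8 → ∅
  B9 → ∅

DF(B4) = ["B6"]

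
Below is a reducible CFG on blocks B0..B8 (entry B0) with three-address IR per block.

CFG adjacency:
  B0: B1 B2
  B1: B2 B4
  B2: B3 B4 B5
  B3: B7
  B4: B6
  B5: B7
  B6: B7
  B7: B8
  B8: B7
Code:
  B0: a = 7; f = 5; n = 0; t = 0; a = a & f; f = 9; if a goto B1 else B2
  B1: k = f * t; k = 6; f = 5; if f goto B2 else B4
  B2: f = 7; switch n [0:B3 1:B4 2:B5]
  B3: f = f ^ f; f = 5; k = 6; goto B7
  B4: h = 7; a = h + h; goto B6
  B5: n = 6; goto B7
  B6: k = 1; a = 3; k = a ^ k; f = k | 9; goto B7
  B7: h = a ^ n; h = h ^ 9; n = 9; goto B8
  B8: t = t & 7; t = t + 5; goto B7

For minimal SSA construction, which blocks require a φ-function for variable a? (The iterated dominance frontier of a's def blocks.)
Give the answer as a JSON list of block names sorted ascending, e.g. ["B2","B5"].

idom tree: B1←B0 B2←B0 B3←B2 B4←B0 B5←B2 B6←B4 B7←B0 B8←B7
Dom∩ at merges:
  B2: preds {B0,B1}: {B0} ∩ {B0,B1} = {B0}; idom=B0
  B4: preds {B1,B2}: {B0,B1} ∩ {B0,B2} = {B0}; idom=B0
  B7: preds {B3,B5,B6,B8}: {B0,B2,B3} ∩ {B0,B2,B5} ∩ {B0,B4,B6} ∩ {B0,B7,B8} = {B0}; idom=B0

DF walk-up:
  join B2 pred B0: · stop@B0
  join B2 pred B1: B1 stop@B0
  join B4 pred B1: B1 stop@B0
  join B4 pred B2: B2 stop@B0
  join B7 pred B3: B3→B2 stop@B0
  join B7 pred B5: B5→B2 stop@B0
  join B7 pred B6: B6→B4 stop@B0
  join B7 pred B8: B8→B7 stop@B0
  B0: DF=∅
  B1: DF={B2,B4}
  B2: DF={B4,B7}
  B3: DF={B7}
  B4: DF={B7}
  B5: DF={B7}
  B6: DF={B7}
  B7: DF={B7}
  B8: DF={B7}

φ for a: defs {B0,B4,B6}
  DF⁺ = {B7}

Answer: ["B7"]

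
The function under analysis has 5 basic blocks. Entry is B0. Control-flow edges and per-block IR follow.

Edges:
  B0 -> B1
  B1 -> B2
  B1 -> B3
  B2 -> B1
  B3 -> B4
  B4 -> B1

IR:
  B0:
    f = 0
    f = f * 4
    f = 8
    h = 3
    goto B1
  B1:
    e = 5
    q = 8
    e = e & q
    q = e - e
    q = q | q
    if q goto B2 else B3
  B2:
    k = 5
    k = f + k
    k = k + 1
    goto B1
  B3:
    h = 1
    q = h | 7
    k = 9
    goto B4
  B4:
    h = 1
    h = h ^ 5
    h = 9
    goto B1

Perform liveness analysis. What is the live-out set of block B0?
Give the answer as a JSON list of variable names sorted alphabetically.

Answer: ["f"]

Working:
def/use:
  B0: def={f,h} ue=∅
  B1: def={e,q} ue=∅
  B2: def={k} ue={f}
  B3: def={h,k,q} ue=∅
  B4: def={h} ue=∅

Liveness:
  B0 li=∅ lo={f}
  B1 li={f} lo={f}
  B2 li={f} lo={f}
  B3 li={f} lo={f}
  B4 li={f} lo={f}

live-out(B0) = ["f"]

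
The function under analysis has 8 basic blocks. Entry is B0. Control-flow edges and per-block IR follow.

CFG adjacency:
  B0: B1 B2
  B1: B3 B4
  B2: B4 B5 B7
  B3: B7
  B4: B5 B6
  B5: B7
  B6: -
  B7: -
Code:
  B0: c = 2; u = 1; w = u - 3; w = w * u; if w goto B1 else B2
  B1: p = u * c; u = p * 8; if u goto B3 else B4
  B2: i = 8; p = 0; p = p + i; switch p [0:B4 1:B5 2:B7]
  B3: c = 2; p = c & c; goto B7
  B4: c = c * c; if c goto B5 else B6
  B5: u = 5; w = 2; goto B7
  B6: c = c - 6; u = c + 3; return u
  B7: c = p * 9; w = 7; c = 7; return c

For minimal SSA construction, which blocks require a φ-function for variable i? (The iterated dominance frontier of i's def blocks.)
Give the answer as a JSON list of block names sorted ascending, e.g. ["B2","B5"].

idom tree: B1←B0 B2←B0 B3←B1 B4←B0 B5←B0 B6←B4 B7←B0
Dom at joins:
  B4: preds {B1,B2}: {B0,B1} ∩ {B0,B2} = {B0}; idom=B0
  B5: preds {B2,B4}: {B0,B2} ∩ {B0,B4} = {B0}; idom=B0
  B7: preds {B2,B3,B5}: {B0,B2} ∩ {B0,B1,B3} ∩ {B0,B5} = {B0}; idom=B0

DF derivation:
  B4←B1: walk B1 to B0
  B4←B2: walk B2 to B0
  B5←B2: walk B2 to B0
  B5←B4: walk B4 to B0
  B7←B2: walk B2 to B0
  B7←B3: walk B3→B1 to B0
  B7←B5: walk B5 to B0
  B0: DF=∅
  B1: DF={B4,B7}
  B2: DF={B4,B5,B7}
  B3: DF={B7}
  B4: DF={B5}
  B5: DF={B7}
  B6: DF=∅
  B7: DF=∅

φ for i: defs {B2}
  DF⁺ = {B4,B5,B7}

Answer: ["B4", "B5", "B7"]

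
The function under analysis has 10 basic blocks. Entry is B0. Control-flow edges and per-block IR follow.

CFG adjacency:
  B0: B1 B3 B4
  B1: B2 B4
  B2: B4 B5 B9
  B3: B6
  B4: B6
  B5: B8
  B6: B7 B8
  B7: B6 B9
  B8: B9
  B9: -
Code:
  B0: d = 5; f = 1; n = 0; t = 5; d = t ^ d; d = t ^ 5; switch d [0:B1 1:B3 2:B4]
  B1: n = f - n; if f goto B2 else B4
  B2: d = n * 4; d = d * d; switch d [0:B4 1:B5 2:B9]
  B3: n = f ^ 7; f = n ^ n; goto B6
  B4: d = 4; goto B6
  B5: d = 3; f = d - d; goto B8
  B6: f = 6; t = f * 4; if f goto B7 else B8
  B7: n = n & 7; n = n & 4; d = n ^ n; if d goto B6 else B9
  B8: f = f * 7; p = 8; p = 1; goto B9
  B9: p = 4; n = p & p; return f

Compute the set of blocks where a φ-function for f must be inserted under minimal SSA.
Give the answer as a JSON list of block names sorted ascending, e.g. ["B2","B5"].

idom tree: B1←B0 B2←B1 B3←B0 B4←B0 B5←B2 B6←B0 B7←B6 B8←B0 B9←B0
Dom∩ at merges:
  B4: preds {B0,B1,B2}: {B0} ∩ {B0,B1} ∩ {B0,B1,B2} = {B0}; idom=B0
  B6: preds {B3,B4,B7}: {B0,B3} ∩ {B0,B4} ∩ {B0,B6,B7} = {B0}; idom=B0
  B8: preds {B5,B6}: {B0,B1,B2,B5} ∩ {B0,B6} = {B0}; idom=B0
  B9: preds {B2,B7,B8}: {B0,B1,B2} ∩ {B0,B6,B7} ∩ {B0,B8} = {B0}; idom=B0

Frontier:
  join B4 pred B0: · stop@B0
  join B4 pred B1: B1 stop@B0
  join B4 pred B2: B2→B1 stop@B0
  join B6 pred B3: B3 stop@B0
  join B6 pred B4: B4 stop@B0
  join B6 pred B7: B7→B6 stop@B0
  join B8 pred B5: B5→B2→B1 stop@B0
  join B8 pred B6: B6 stop@B0
  join B9 pred B2: B2→B1 stop@B0
  join B9 pred B7: B7→B6 stop@B0
  join B9 pred B8: B8 stop@B0
  B0: DF=∅
  B1: DF={B4,B8,B9}
  B2: DF={B4,B8,B9}
  B3: DF={B6}
  B4: DF={B6}
  B5: DF={B8}
  B6: DF={B6,B8,B9}
  B7: DF={B6,B9}
  B8: DF={B9}
  B9: DF=∅

φ for f: defs {B0,B3,B5,B6,B8}
  DF⁺ = {B6,B8,B9}

Answer: ["B6", "B8", "B9"]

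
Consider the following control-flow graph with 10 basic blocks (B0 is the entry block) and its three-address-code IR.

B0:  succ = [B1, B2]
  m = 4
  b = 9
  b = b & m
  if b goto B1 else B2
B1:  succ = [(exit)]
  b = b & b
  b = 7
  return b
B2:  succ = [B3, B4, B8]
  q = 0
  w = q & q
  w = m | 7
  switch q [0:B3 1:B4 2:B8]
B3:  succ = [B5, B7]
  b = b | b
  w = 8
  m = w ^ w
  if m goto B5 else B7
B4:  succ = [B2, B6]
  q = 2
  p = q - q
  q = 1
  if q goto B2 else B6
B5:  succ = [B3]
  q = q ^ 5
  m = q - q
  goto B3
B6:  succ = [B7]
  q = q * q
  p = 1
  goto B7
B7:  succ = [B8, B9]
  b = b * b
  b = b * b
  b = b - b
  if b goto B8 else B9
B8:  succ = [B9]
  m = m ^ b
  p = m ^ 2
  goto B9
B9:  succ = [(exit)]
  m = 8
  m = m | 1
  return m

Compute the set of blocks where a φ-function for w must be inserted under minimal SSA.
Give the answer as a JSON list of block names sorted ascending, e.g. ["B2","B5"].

idom tree: B1←B0 B2←B0 B3←B2 B4←B2 B5←B3 B6←B4 B7←B2 B8←B2 B9←B2
Dom at joins:
  B2: preds {B0,B4}: {B0} ∩ {B0,B2,B4} = {B0}; idom=B0
  B3: preds {B2,B5}: {B0,B2} ∩ {B0,B2,B3,B5} = {B0,B2}; idom=B2
  B7: preds {B3,B6}: {B0,B2,B3} ∩ {B0,B2,B4,B6} = {B0,B2}; idom=B2
  B8: preds {B2,B7}: {B0,B2} ∩ {B0,B2,B7} = {B0,B2}; idom=B2
  B9: preds {B7,B8}: {B0,B2,B7} ∩ {B0,B2,B8} = {B0,B2}; idom=B2

DF walk-up:
  join B2 pred B0: · stop@B0
  join B2 pred B4: B4→B2 stop@B0
  join B3 pred B2: · stop@B2
  join B3 pred B5: B5→B3 stop@B2
  join B7 pred B3: B3 stop@B2
  join B7 pred B6: B6→B4 stop@B2
  join B8 pred B2: · stop@B2
  join B8 pred B7: B7 stop@B2
  join B9 pred B7: B7 stop@B2
  join B9 pred B8: B8 stop@B2
  DF(B0)=∅
  DF(B1)=∅
  DF(B2)={B2}
  DF(B3)={B3,B7}
  DF(B4)={B2,B7}
  DF(B5)={B3}
  DF(B6)={B7}
  DF(B7)={B8,B9}
  DF(B8)={B9}
  DF(B9)=∅

φ for w: defs {B2,B3}
  DF⁺ = {B2,B3,B7,B8,B9}

Answer: ["B2", "B3", "B7", "B8", "B9"]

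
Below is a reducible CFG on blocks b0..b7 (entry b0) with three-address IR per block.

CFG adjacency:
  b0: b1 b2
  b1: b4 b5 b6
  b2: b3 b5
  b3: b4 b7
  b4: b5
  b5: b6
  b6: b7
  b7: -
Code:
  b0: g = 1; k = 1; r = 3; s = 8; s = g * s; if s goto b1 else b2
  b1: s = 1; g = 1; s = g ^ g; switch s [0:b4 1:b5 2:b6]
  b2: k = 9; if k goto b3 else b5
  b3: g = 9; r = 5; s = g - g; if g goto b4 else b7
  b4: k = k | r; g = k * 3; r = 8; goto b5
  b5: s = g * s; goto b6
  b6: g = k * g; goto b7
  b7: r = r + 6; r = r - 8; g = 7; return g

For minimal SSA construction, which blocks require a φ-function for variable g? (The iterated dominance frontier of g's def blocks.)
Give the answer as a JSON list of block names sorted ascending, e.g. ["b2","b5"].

Answer: ["b4", "b5", "b6", "b7"]

Derivation:
idom tree: b1←b0 b2←b0 b3←b2 b4←b0 b5←b0 b6←b0 b7←b0
Join-block Dom:
  b4: preds {b1,b3}: {b0,b1} ∩ {b0,b2,b3} = {b0}; idom=b0
  b5: preds {b1,b2,b4}: {b0,b1} ∩ {b0,b2} ∩ {b0,b4} = {b0}; idom=b0
  b6: preds {b1,b5}: {b0,b1} ∩ {b0,b5} = {b0}; idom=b0
  b7: preds {b3,b6}: {b0,b2,b3} ∩ {b0,b6} = {b0}; idom=b0

DF walk-up:
  b4←b1: walk b1 to b0
  b4←b3: walk b3→b2 to b0
  b5←b1: walk b1 to b0
  b5←b2: walk b2 to b0
  b5←b4: walk b4 to b0
  b6←b1: walk b1 to b0
  b6←b5: walk b5 to b0
  b7←b3: walk b3→b2 to b0
  b7←b6: walk b6 to b0
  b0 → ∅
  b1 → {b4,b5,b6}
  b2 → {b4,b5,b7}
  b3 → {b4,b7}
  b4 → {b5}
  b5 → {b6}
  b6 → {b7}
  b7 → ∅

φ for g: defs {b0,b1,b3,b4,b6,b7}
  DF⁺ = {b4,b5,b6,b7}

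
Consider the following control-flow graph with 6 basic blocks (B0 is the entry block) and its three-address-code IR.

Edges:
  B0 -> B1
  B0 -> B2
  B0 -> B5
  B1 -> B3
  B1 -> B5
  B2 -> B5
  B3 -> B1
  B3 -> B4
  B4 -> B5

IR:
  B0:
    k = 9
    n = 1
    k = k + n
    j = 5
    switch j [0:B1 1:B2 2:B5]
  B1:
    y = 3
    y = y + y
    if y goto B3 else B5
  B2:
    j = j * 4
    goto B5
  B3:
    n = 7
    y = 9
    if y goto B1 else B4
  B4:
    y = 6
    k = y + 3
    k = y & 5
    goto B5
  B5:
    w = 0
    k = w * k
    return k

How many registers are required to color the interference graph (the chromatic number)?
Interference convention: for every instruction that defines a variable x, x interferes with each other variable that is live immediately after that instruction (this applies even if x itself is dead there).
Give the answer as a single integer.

def/use:
  B0 def {j,k,n} use ∅
  B1 def {y} use ∅
  B2 def {j} use {j}
  B3 def {n,y} use ∅
  B4 def {k,y} use ∅
  B5 def {k,w} use {k}

Backward fixpoint:
  B0: in=∅ out={j,k}
  B1: in={k} out={k}
  B2: in={j,k} out={k}
  B3: in={k} out={k}
  B4: in=∅ out={k}
  B5: in={k} out=∅

Conflict graph:
  j: {k}
  k: {j,n,w,y}
  n: {k}
  w: {k}
  y: {k}

Chromatic number:
  lower bound: {j,k} mutually conflict ⇒ χ ≥ 2
  2-colouring: r0={k}  r1={j,n,w,y}
  χ = 2

Answer: 2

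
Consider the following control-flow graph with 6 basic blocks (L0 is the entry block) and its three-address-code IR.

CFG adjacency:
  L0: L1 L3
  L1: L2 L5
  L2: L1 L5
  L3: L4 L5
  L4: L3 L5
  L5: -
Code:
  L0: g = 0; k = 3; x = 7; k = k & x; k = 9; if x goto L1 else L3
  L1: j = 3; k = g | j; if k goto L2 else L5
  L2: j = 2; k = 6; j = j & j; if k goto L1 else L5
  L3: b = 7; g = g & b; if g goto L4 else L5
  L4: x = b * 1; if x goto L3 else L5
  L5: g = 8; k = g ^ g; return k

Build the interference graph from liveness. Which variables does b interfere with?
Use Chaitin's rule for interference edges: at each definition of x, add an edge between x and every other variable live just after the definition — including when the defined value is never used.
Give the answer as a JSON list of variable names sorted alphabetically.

Answer: ["g"]

Analysis:
Per-block:
  L0 def {g,k,x} use ∅
  L1 def {j,k} use {g}
  L2 def {j,k} use ∅
  L3 def {b,g} use {g}
  L4 def {x} use {b}
  L5 def {g,k} use ∅

Live sets:
  live L0: ∅→{g}
  live L1: {g}→{g}
  live L2: {g}→{g}
  live L3: {g}→{b,g}
  live L4: {b,g}→{g}
  live L5: ∅→∅

Interfere edges:
  b: {g}
  g: {b,j,k,x}
  j: {g,k}
  k: {g,j,x}
  x: {g,k}

N(b) = ["g"]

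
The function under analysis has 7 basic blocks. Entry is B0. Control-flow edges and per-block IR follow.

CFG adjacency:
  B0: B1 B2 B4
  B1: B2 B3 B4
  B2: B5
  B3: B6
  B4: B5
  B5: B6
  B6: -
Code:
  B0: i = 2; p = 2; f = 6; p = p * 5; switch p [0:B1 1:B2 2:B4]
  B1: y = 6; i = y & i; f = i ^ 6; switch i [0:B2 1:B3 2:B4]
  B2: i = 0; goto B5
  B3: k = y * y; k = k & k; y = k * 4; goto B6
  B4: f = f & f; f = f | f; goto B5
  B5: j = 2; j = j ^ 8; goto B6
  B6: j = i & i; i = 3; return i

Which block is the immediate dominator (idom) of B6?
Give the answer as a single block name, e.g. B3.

Answer: B0

Derivation:
idom tree: B1←B0 B2←B0 B3←B1 B4←B0 B5←B0 B6←B0
Dom∩ at merges:
  B2: preds {B0,B1}: {B0} ∩ {B0,B1} = {B0}; idom=B0
  B4: preds {B0,B1}: {B0} ∩ {B0,B1} = {B0}; idom=B0
  B5: preds {B2,B4}: {B0,B2} ∩ {B0,B4} = {B0}; idom=B0
  B6: preds {B3,B5}: {B0,B1,B3} ∩ {B0,B5} = {B0}; idom=B0

idom(B6) = B0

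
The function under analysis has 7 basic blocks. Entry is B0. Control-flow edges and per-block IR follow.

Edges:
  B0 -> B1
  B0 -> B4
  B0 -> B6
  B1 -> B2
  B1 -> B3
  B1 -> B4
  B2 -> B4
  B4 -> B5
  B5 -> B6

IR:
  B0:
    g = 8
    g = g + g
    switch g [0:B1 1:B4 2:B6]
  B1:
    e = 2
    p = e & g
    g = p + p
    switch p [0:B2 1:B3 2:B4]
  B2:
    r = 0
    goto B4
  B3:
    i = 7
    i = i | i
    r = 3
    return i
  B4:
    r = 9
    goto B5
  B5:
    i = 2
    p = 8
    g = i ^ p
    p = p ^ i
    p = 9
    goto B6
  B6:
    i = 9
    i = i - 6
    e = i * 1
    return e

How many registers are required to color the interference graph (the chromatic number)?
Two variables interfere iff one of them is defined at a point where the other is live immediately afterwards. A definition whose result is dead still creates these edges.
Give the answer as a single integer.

Answer: 3

Analysis:
def/use:
  B0 def {g} use ∅
  B1 def {e,g,p} use {g}
  B2 def {r} use ∅
  B3 def {i,r} use ∅
  B4 def {r} use ∅
  B5 def {g,i,p} use ∅
  B6 def {e,i} use ∅

Backward fixpoint:
  B0: in=∅ out={g}
  B1: in={g} out=∅
  B2: in=∅ out=∅
  B3: in=∅ out=∅
  B4: in=∅ out=∅
  B5: in=∅ out=∅
  B6: in=∅ out=∅

Conflict graph:
  e: {g}
  g: {e,i,p}
  i: {g,p,r}
  p: {g,i}
  r: {i}

Chromatic number:
  clique {g,i,p} ⇒ need ≥ 3
  3-colouring: c0={g,r}  c1={e,i}  c2={p}
  χ = 3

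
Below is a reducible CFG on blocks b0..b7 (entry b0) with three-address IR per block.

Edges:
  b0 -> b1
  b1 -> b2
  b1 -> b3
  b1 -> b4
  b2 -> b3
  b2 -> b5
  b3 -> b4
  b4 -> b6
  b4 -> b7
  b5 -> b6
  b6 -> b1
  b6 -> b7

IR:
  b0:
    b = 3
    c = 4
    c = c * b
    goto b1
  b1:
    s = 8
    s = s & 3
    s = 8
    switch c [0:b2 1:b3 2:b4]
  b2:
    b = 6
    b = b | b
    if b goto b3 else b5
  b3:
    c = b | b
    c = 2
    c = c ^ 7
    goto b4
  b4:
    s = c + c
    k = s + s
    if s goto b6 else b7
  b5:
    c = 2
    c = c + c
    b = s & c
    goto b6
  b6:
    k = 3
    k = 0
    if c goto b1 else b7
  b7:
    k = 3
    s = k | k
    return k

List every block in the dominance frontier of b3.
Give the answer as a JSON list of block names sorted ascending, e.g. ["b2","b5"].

Answer: ["b4"]

Working:
idom tree: b1←b0 b2←b1 b3←b1 b4←b1 b5←b2 b6←b1 b7←b1
Join-block Dom:
  b1: preds {b0,b6}: {b0} ∩ {b0,b1,b6} = {b0}; idom=b0
  b3: preds {b1,b2}: {b0,b1} ∩ {b0,b1,b2} = {b0,b1}; idom=b1
  b4: preds {b1,b3}: {b0,b1} ∩ {b0,b1,b3} = {b0,b1}; idom=b1
  b6: preds {b4,b5}: {b0,b1,b4} ∩ {b0,b1,b2,b5} = {b0,b1}; idom=b1
  b7: preds {b4,b6}: {b0,b1,b4} ∩ {b0,b1,b6} = {b0,b1}; idom=b1

DF walk-up:
  b1←b0: walk · to b0
  b1←b6: walk b6→b1 to b0
  b3←b1: walk · to b1
  b3←b2: walk b2 to b1
  b4←b1: walk · to b1
  b4←b3: walk b3 to b1
  b6←b4: walk b4 to b1
  b6←b5: walk b5→b2 to b1
  b7←b4: walk b4 to b1
  b7←b6: walk b6 to b1
  DF(b0)=∅
  DF(b1)={b1}
  DF(b2)={b3,b6}
  DF(b3)={b4}
  DF(b4)={b6,b7}
  DF(b5)={b6}
  DF(b6)={b1,b7}
  DF(b7)=∅

DF(b3) = ["b4"]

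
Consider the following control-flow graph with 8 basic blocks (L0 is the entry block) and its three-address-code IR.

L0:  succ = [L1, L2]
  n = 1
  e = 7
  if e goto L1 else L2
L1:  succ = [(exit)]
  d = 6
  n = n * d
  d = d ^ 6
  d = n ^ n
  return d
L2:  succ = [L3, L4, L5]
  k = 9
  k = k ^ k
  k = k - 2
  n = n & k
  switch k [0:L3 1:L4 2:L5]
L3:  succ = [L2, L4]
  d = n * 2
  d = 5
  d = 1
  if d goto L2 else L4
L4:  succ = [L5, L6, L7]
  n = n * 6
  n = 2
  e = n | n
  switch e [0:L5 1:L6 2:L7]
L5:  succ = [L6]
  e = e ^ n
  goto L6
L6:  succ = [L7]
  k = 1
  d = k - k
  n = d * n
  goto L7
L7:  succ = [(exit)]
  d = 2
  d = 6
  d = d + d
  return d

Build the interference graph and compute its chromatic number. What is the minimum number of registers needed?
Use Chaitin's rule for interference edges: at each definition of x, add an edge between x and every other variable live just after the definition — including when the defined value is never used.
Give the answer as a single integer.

Answer: 3

Derivation:
Per-block:
  L0 def {e,n} use ∅
  L1 def {d,n} use {n}
  L2 def {k,n} use {n}
  L3 def {d} use {n}
  L4 def {e,n} use {n}
  L5 def {e} use {e,n}
  L6 def {d,k,n} use {n}
  L7 def {d} use ∅

Live sets:
  L0: in=∅ out={e,n}
  L1: in={n} out=∅
  L2: in={e,n} out={e,n}
  L3: in={e,n} out={e,n}
  L4: in={n} out={e,n}
  L5: in={e,n} out={n}
  L6: in={n} out=∅
  L7: in=∅ out=∅

Interference:
  d — {e,n}
  e — {d,k,n}
  k — {e,n}
  n — {d,e,k}

Registers:
  lower bound: {d,e,n} mutually conflict ⇒ χ ≥ 3
  3-colouring: R0={e}  R1={n}  R2={d,k}
  χ = 3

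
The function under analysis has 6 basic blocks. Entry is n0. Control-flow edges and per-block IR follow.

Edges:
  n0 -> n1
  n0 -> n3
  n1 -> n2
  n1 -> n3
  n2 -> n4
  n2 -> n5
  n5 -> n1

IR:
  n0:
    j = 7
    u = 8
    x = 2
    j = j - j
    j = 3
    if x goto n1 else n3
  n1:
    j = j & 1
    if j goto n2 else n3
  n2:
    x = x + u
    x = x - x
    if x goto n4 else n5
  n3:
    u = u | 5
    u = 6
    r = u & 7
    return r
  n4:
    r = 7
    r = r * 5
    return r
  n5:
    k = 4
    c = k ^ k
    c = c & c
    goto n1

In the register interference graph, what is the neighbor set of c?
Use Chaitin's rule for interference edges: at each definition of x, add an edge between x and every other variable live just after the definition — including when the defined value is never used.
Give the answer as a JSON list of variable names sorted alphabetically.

Per-block:
  n0: {j,u,x} / ∅
  n1: {j} / {j}
  n2: {x} / {u,x}
  n3: {r,u} / {u}
  n4: {r} / ∅
  n5: {c,k} / ∅

Live sets:
  live n0: ∅→{j,u,x}
  live n1: {j,u,x}→{j,u,x}
  live n2: {j,u,x}→{j,u,x}
  live n3: {u}→∅
  live n4: ∅→∅
  live n5: {j,u,x}→{j,u,x}

Interference:
  c↔{j,u,x}
  j↔{c,k,u,x}
  k↔{j,u,x}
  r↔∅
  u↔{c,j,k,x}
  x↔{c,j,k,u}

N(c) = ["j", "u", "x"]

Answer: ["j", "u", "x"]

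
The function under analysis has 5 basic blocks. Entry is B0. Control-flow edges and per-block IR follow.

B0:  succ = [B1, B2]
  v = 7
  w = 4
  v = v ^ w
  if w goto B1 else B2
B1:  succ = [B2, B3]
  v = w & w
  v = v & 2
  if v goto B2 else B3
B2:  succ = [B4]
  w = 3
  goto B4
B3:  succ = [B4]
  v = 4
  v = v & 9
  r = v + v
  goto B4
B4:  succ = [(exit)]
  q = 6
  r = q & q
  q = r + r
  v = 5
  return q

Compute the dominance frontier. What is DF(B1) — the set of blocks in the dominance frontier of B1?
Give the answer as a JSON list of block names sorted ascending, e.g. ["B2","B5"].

Answer: ["B2", "B4"]

Analysis:
idom tree: B1←B0 B2←B0 B3←B1 B4←B0
Dom at joins:
  B2: preds {B0,B1}: {B0} ∩ {B0,B1} = {B0}; idom=B0
  B4: preds {B2,B3}: {B0,B2} ∩ {B0,B1,B3} = {B0}; idom=B0

Frontier:
  B2←B0: walk · to B0
  B2←B1: walk B1 to B0
  B4←B2: walk B2 to B0
  B4←B3: walk B3→B1 to B0
  B0 → ∅
  B1 → {B2,B4}
  B2 → {B4}
  B3 → {B4}
  B4 → ∅

DF(B1) = ["B2", "B4"]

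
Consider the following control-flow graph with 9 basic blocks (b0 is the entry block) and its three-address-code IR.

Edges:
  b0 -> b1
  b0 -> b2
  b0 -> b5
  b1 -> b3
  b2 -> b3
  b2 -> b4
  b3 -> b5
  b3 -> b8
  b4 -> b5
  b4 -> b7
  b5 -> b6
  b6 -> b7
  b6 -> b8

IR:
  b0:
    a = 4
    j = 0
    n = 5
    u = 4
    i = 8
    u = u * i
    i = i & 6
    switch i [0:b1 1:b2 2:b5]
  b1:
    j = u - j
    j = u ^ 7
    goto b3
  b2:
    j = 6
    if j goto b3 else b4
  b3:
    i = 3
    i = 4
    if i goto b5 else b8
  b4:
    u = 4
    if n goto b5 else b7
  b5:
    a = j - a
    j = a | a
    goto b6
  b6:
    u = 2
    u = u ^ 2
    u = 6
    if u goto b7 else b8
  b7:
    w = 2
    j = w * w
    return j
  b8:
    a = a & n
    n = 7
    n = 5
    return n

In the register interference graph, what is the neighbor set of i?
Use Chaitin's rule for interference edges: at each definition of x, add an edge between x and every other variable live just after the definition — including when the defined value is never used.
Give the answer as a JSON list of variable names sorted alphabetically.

Answer: ["a", "j", "n", "u"]

Derivation:
Block summaries:
  b0: {a,i,j,n,u} / ∅
  b1: {j} / {j,u}
  b2: {j} / ∅
  b3: {i} / ∅
  b4: {u} / {n}
  b5: {a,j} / {a,j}
  b6: {u} / ∅
  b7: {j,w} / ∅
  b8: {a,n} / {a,n}

Live sets:
  b0: in=∅ out={a,j,n,u}
  b1: in={a,j,n,u} out={a,j,n}
  b2: in={a,n} out={a,j,n}
  b3: in={a,j,n} out={a,j,n}
  b4: in={a,j,n} out={a,j,n}
  b5: in={a,j,n} out={a,n}
  b6: in={a,n} out={a,n}
  b7: in=∅ out=∅
  b8: in={a,n} out=∅

Interference:
  a↔{i,j,n,u}
  i↔{a,j,n,u}
  j↔{a,i,n,u}
  n↔{a,i,j,u}
  u↔{a,i,j,n}
  w↔∅

N(i) = ["a", "j", "n", "u"]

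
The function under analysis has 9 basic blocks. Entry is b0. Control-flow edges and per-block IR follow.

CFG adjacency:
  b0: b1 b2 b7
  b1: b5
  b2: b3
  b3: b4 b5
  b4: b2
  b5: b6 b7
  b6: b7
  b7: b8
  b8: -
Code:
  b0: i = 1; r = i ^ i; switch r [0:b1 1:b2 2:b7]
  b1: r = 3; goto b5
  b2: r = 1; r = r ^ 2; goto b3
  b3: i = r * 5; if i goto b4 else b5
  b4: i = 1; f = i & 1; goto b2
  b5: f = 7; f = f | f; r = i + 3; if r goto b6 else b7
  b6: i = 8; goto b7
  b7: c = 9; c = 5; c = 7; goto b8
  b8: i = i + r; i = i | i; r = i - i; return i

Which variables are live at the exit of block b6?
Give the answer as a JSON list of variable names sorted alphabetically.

Block summaries:
  b0 def {i,r} use ∅
  b1 def {r} use ∅
  b2 def {r} use ∅
  b3 def {i} use {r}
  b4 def {f,i} use ∅
  b5 def {f,r} use {i}
  b6 def {i} use ∅
  b7 def {c} use ∅
  b8 def {i,r} use {i,r}

Liveness:
  b0 li=∅ lo={i,r}
  b1 li={i} lo={i}
  b2 li=∅ lo={r}
  b3 li={r} lo={i}
  b4 li=∅ lo=∅
  b5 li={i} lo={i,r}
  b6 li={r} lo={i,r}
  b7 li={i,r} lo={i,r}
  b8 li={i,r} lo=∅

live-out(b6) = ["i", "r"]

Answer: ["i", "r"]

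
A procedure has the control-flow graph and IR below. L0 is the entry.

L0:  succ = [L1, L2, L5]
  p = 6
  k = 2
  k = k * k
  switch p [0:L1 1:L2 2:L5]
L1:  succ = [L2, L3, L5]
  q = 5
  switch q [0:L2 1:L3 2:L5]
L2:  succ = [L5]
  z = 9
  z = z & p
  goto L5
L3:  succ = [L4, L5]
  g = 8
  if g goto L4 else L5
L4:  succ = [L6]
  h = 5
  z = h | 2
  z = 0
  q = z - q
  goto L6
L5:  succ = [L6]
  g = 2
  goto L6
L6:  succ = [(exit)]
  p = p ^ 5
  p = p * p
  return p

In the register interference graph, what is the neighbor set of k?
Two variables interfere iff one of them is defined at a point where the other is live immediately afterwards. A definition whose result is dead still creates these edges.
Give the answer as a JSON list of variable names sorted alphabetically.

Answer: ["p"]

Analysis:
def/use:
  L0 def {k,p} use ∅
  L1 def {q} use ∅
  L2 def {z} use {p}
  L3 def {g} use ∅
  L4 def {h,q,z} use {q}
  L5 def {g} use ∅
  L6 def {p} use {p}

Liveness:
  L0 li=∅ lo={p}
  L1 li={p} lo={p,q}
  L2 li={p} lo={p}
  L3 li={p,q} lo={p,q}
  L4 li={p,q} lo={p}
  L5 li={p} lo={p}
  L6 li={p} lo=∅

Interference:
  g: {p,q}
  h: {p,q}
  k: {p}
  p: {g,h,k,q,z}
  q: {g,h,p,z}
  z: {p,q}

N(k) = ["p"]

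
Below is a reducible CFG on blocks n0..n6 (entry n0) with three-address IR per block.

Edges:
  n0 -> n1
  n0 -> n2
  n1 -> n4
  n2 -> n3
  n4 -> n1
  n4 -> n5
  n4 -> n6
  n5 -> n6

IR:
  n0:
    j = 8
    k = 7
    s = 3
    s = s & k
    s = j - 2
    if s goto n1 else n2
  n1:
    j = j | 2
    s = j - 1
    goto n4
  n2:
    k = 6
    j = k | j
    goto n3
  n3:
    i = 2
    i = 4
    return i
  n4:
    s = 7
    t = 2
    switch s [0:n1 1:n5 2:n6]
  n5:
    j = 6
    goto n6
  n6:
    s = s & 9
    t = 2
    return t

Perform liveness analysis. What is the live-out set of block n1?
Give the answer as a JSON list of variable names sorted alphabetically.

Block summaries:
  n0: {j,k,s} / ∅
  n1: {j,s} / {j}
  n2: {j,k} / {j}
  n3: {i} / ∅
  n4: {s,t} / ∅
  n5: {j} / ∅
  n6: {s,t} / {s}

Backward fixpoint:
  live n0: ∅→{j}
  live n1: {j}→{j}
  live n2: {j}→∅
  live n3: ∅→∅
  live n4: {j}→{j,s}
  live n5: {s}→{s}
  live n6: {s}→∅

live-out(n1) = ["j"]

Answer: ["j"]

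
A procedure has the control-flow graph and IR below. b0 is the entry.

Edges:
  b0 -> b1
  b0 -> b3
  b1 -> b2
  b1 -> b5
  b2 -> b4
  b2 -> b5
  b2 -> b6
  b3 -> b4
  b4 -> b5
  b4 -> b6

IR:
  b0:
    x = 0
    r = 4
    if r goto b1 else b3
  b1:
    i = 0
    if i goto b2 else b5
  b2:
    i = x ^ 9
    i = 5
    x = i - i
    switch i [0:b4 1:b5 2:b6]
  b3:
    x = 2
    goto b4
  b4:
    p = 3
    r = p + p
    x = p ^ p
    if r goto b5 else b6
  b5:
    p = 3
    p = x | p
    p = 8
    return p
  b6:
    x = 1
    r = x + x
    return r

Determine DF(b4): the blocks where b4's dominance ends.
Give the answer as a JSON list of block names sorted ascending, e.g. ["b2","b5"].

idom tree: b1←b0 b2←b1 b3←b0 b4←b0 b5←b0 b6←b0
Dom∩ at merges:
  b4: preds {b2,b3}: {b0,b1,b2} ∩ {b0,b3} = {b0}; idom=b0
  b5: preds {b1,b2,b4}: {b0,b1} ∩ {b0,b1,b2} ∩ {b0,b4} = {b0}; idom=b0
  b6: preds {b2,b4}: {b0,b1,b2} ∩ {b0,b4} = {b0}; idom=b0

Frontier:
  join b4 pred b2: b2→b1 stop@b0
  join b4 pred b3: b3 stop@b0
  join b5 pred b1: b1 stop@b0
  join b5 pred b2: b2→b1 stop@b0
  join b5 pred b4: b4 stop@b0
  join b6 pred b2: b2→b1 stop@b0
  join b6 pred b4: b4 stop@b0
  b0: DF=∅
  b1: DF={b4,b5,b6}
  b2: DF={b4,b5,b6}
  b3: DF={b4}
  b4: DF={b5,b6}
  b5: DF=∅
  b6: DF=∅

DF(b4) = ["b5", "b6"]

Answer: ["b5", "b6"]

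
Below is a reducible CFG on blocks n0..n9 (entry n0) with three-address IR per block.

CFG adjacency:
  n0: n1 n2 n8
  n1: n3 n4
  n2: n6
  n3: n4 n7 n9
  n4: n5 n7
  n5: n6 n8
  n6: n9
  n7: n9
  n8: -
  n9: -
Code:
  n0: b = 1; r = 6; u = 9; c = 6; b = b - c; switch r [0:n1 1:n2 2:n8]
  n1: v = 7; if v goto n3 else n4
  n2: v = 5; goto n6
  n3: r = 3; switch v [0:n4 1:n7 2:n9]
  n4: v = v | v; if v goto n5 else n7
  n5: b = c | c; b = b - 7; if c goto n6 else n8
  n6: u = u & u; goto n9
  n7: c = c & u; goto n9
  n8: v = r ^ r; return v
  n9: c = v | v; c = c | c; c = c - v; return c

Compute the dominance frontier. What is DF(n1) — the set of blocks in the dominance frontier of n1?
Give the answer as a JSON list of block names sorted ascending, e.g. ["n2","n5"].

Answer: ["n6", "n8", "n9"]

Derivation:
idom tree: n1←n0 n2←n0 n3←n1 n4←n1 n5←n4 n6←n0 n7←n1 n8←n0 n9←n0
Dom∩ at merges:
  n4: preds {n1,n3}: {n0,n1} ∩ {n0,n1,n3} = {n0,n1}; idom=n1
  n6: preds {n2,n5}: {n0,n2} ∩ {n0,n1,n4,n5} = {n0}; idom=n0
  n7: preds {n3,n4}: {n0,n1,n3} ∩ {n0,n1,n4} = {n0,n1}; idom=n1
  n8: preds {n0,n5}: {n0} ∩ {n0,n1,n4,n5} = {n0}; idom=n0
  n9: preds {n3,n6,n7}: {n0,n1,n3} ∩ {n0,n6} ∩ {n0,n1,n7} = {n0}; idom=n0

DF derivation:
  n4←n1: walk · to n1
  n4←n3: walk n3 to n1
  n6←n2: walk n2 to n0
  n6←n5: walk n5→n4→n1 to n0
  n7←n3: walk n3 to n1
  n7←n4: walk n4 to n1
  n8←n0: walk · to n0
  n8←n5: walk n5→n4→n1 to n0
  n9←n3: walk n3→n1 to n0
  n9←n6: walk n6 to n0
  n9←n7: walk n7→n1 to n0
  n0: DF=∅
  n1: DF={n6,n8,n9}
  n2: DF={n6}
  n3: DF={n4,n7,n9}
  n4: DF={n6,n7,n8}
  n5: DF={n6,n8}
  n6: DF={n9}
  n7: DF={n9}
  n8: DF=∅
  n9: DF=∅

DF(n1) = ["n6", "n8", "n9"]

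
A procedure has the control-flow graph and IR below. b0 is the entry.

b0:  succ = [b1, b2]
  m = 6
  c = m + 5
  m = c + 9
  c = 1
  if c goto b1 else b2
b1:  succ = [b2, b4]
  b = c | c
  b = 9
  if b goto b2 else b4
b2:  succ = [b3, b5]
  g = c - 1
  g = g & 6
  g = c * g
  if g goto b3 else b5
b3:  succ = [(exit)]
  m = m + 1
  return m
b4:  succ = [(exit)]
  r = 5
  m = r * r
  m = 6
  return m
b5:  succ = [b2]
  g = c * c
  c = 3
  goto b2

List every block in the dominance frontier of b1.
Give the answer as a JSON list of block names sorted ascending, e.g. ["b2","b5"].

Answer: ["b2"]

Derivation:
idom tree: b1←b0 b2←b0 b3←b2 b4←b1 b5←b2
Dom at joins:
  b2: preds {b0,b1,b5}: {b0} ∩ {b0,b1} ∩ {b0,b2,b5} = {b0}; idom=b0

Frontier:
  b2←b0: walk · to b0
  b2←b1: walk b1 to b0
  b2←b5: walk b5→b2 to b0
  b0 → ∅
  b1 → {b2}
  b2 → {b2}
  b3 → ∅
  b4 → ∅
  b5 → {b2}

DF(b1) = ["b2"]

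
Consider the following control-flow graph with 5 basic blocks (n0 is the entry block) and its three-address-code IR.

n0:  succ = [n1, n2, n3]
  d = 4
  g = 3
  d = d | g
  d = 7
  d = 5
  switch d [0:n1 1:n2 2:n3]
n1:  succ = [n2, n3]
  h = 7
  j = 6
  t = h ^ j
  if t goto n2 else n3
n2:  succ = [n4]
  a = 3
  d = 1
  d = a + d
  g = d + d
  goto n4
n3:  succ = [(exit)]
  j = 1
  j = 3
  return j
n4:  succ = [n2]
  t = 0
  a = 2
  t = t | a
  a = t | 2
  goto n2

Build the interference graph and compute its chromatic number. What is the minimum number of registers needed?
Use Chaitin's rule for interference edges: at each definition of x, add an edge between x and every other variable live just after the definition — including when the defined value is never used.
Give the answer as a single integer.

Answer: 2

Analysis:
Block summaries:
  n0 def {d,g} use ∅
  n1 def {h,j,t} use ∅
  n2 def {a,d,g} use ∅
  n3 def {j} use ∅
  n4 def {a,t} use ∅

Backward fixpoint:
  live n0: ∅→∅
  live n1: ∅→∅
  live n2: ∅→∅
  live n3: ∅→∅
  live n4: ∅→∅

Interfere edges:
  a: {d,t}
  d: {a,g}
  g: {d}
  h: {j}
  j: {h}
  t: {a}

Chromatic number:
  clique {a,d} ⇒ need ≥ 2
  2-colouring: R0={a,g,h}  R1={d,j,t}
  χ = 2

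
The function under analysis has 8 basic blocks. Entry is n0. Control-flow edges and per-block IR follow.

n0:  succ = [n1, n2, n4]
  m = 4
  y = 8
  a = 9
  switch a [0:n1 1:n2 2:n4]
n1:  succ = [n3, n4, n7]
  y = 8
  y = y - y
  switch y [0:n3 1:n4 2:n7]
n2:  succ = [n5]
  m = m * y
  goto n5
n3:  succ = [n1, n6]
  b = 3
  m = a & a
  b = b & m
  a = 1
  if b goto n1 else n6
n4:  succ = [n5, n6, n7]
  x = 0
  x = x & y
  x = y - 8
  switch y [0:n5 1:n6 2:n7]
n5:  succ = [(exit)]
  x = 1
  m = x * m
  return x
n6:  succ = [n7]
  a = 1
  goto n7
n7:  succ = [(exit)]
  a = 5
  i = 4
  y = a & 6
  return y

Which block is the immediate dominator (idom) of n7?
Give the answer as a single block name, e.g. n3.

idom tree: n1←n0 n2←n0 n3←n1 n4←n0 n5←n0 n6←n0 n7←n0
Dom at joins:
  n1: preds {n0,n3}: {n0} ∩ {n0,n1,n3} = {n0}; idom=n0
  n4: preds {n0,n1}: {n0} ∩ {n0,n1} = {n0}; idom=n0
  n5: preds {n2,n4}: {n0,n2} ∩ {n0,n4} = {n0}; idom=n0
  n6: preds {n3,n4}: {n0,n1,n3} ∩ {n0,n4} = {n0}; idom=n0
  n7: preds {n1,n4,n6}: {n0,n1} ∩ {n0,n4} ∩ {n0,n6} = {n0}; idom=n0

idom(n7) = n0

Answer: n0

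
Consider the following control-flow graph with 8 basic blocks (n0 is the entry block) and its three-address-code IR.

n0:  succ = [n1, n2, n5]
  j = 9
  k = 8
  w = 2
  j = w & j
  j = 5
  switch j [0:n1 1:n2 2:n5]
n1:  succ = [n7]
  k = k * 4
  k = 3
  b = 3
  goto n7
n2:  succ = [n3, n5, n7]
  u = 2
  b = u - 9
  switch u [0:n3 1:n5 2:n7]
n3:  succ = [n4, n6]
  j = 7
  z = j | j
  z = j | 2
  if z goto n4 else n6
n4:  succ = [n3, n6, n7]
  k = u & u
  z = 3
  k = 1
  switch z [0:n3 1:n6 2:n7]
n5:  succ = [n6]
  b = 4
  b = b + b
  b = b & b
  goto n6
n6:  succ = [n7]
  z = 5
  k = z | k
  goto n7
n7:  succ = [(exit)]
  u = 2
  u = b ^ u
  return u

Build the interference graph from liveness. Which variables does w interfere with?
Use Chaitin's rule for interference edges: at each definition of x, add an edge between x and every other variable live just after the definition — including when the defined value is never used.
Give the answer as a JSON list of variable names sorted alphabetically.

Per-block:
  n0: def={j,k,w} ue=∅
  n1: def={b,k} ue={k}
  n2: def={b,u} ue=∅
  n3: def={j,z} ue=∅
  n4: def={k,z} ue={u}
  n5: def={b} ue=∅
  n6: def={k,z} ue={k}
  n7: def={u} ue={b}

Backward fixpoint:
  n0 li=∅ lo={k}
  n1 li={k} lo={b}
  n2 li={k} lo={b,k,u}
  n3 li={b,k,u} lo={b,k,u}
  n4 li={b,u} lo={b,k,u}
  n5 li={k} lo={b,k}
  n6 li={b,k} lo={b}
  n7 li={b} lo=∅

Interfere edges:
  b↔{j,k,u,z}
  j↔{b,k,u,w,z}
  k↔{b,j,u,w,z}
  u↔{b,j,k,z}
  w↔{j,k}
  z↔{b,j,k,u}

N(w) = ["j", "k"]

Answer: ["j", "k"]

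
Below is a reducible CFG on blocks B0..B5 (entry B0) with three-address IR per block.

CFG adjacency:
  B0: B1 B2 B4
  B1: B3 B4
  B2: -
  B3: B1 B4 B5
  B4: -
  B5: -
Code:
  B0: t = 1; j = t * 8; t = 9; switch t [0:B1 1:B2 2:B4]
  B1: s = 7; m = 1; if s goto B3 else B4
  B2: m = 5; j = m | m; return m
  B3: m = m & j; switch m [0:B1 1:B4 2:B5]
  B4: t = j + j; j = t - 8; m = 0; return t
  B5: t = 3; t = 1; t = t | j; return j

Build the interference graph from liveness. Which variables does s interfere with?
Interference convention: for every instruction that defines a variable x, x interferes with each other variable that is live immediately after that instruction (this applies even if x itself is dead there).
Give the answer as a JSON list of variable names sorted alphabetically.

Block summaries:
  B0 def {j,t} use ∅
  B1 def {m,s} use ∅
  B2 def {j,m} use ∅
  B3 def {m} use {j,m}
  B4 def {j,m,t} use {j}
  B5 def {t} use {j}

Liveness:
  B0 li=∅ lo={j}
  B1 li={j} lo={j,m}
  B2 li=∅ lo=∅
  B3 li={j,m} lo={j}
  B4 li={j} lo=∅
  B5 li={j} lo=∅

Interference:
  j↔{m,s,t}
  m↔{j,s,t}
  s↔{j,m}
  t↔{j,m}

N(s) = ["j", "m"]

Answer: ["j", "m"]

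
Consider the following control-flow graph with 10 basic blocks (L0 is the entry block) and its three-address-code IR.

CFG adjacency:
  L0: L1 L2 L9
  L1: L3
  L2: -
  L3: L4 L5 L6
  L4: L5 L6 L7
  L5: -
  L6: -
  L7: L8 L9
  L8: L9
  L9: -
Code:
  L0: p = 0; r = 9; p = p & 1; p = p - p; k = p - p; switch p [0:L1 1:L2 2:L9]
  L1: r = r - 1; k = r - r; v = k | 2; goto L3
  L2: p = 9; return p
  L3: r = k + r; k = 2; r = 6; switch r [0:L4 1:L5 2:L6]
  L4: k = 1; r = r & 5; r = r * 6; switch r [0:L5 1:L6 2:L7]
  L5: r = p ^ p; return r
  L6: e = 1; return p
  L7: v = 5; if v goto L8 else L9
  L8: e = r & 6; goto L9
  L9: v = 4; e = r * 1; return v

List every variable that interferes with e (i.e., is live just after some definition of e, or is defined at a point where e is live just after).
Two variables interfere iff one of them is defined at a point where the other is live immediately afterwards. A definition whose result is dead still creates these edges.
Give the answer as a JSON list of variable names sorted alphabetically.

Per-block:
  L0 def {k,p,r} use ∅
  L1 def {k,r,v} use {r}
  L2 def {p} use ∅
  L3 def {k,r} use {k,r}
  L4 def {k,r} use {r}
  L5 def {r} use {p}
  L6 def {e} use {p}
  L7 def {v} use ∅
  L8 def {e} use {r}
  L9 def {e,v} use {r}

Live sets:
  live L0: ∅→{p,r}
  live L1: {p,r}→{k,p,r}
  live L2: ∅→∅
  live L3: {k,p,r}→{p,r}
  live L4: {p,r}→{p,r}
  live L5: {p}→∅
  live L6: {p}→∅
  live L7: {r}→{r}
  live L8: {r}→{r}
  live L9: {r}→∅

Conflict graph:
  e — {p,r,v}
  k — {p,r,v}
  p — {e,k,r,v}
  r — {e,k,p,v}
  v — {e,k,p,r}

N(e) = ["p", "r", "v"]

Answer: ["p", "r", "v"]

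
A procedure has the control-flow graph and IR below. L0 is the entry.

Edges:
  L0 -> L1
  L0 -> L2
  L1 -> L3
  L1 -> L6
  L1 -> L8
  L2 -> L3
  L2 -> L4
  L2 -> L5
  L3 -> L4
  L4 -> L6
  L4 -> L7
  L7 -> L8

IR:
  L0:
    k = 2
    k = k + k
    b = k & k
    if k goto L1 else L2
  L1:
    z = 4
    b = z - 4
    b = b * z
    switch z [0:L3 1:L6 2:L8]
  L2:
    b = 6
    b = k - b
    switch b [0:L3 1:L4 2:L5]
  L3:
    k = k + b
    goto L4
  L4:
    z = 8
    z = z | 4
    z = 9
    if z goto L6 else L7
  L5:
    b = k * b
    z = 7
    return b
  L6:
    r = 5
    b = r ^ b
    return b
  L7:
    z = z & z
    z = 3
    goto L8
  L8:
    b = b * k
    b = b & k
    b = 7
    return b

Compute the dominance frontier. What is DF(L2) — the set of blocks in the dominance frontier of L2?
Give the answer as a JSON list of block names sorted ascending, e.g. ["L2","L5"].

Answer: ["L3", "L4"]

Working:
idom tree: L1←L0 L2←L0 L3←L0 L4←L0 L5←L2 L6←L0 L7←L4 L8←L0
Join-block Dom:
  L3: preds {L1,L2}: {L0,L1} ∩ {L0,L2} = {L0}; idom=L0
  L4: preds {L2,L3}: {L0,L2} ∩ {L0,L3} = {L0}; idom=L0
  L6: preds {L1,L4}: {L0,L1} ∩ {L0,L4} = {L0}; idom=L0
  L8: preds {L1,L7}: {L0,L1} ∩ {L0,L4,L7} = {L0}; idom=L0

DF derivation:
  join L3 pred L1: L1 stop@L0
  join L3 pred L2: L2 stop@L0
  join L4 pred L2: L2 stop@L0
  join L4 pred L3: L3 stop@L0
  join L6 pred L1: L1 stop@L0
  join L6 pred L4: L4 stop@L0
  join L8 pred L1: L1 stop@L0
  join L8 pred L7: L7→L4 stop@L0
  L0 → ∅
  L1 → {L3,L6,L8}
  L2 → {L3,L4}
  L3 → {L4}
  L4 → {L6,L8}
  L5 → ∅
  L6 → ∅
  L7 → {L8}
  L8 → ∅

DF(L2) = ["L3", "L4"]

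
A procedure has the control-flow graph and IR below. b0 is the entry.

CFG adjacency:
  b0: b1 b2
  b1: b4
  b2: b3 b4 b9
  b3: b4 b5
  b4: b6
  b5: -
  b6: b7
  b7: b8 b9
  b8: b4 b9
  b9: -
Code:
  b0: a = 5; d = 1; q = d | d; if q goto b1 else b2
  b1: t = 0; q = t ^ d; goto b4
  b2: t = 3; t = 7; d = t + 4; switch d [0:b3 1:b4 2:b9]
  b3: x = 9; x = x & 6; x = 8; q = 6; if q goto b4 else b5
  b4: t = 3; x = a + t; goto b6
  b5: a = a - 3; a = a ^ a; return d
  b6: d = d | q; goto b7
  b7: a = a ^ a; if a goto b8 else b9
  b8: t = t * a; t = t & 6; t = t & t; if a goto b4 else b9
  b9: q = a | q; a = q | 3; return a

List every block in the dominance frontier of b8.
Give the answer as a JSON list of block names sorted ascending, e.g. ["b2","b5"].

idom tree: b1←b0 b2←b0 b3←b2 b4←b0 b5←b3 b6←b4 b7←b6 b8←b7 b9←b0
Join-block Dom:
  b4: preds {b1,b2,b3,b8}: {b0,b1} ∩ {b0,b2} ∩ {b0,b2,b3} ∩ {b0,b4,b6,b7,b8} = {b0}; idom=b0
  b9: preds {b2,b7,b8}: {b0,b2} ∩ {b0,b4,b6,b7} ∩ {b0,b4,b6,b7,b8} = {b0}; idom=b0

Frontier:
  b4←b1: walk b1 to b0
  b4←b2: walk b2 to b0
  b4←b3: walk b3→b2 to b0
  b4←b8: walk b8→b7→b6→b4 to b0
  b9←b2: walk b2 to b0
  b9←b7: walk b7→b6→b4 to b0
  b9←b8: walk b8→b7→b6→b4 to b0
  DF(b0)=∅
  DF(b1)={b4}
  DF(b2)={b4,b9}
  DF(b3)={b4}
  DF(b4)={b4,b9}
  DF(b5)=∅
  DF(b6)={b4,b9}
  DF(b7)={b4,b9}
  DF(b8)={b4,b9}
  DF(b9)=∅

DF(b8) = ["b4", "b9"]

Answer: ["b4", "b9"]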